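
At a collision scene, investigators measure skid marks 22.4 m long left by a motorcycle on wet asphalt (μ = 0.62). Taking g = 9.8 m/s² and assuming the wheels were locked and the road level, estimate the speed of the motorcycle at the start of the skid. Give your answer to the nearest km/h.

Deceleration a = μg = 0.62 × 9.8 = 6.076 m/s².
v = √(2a·d) = √(2 × 6.076 × 22.4) = √272.205 = 16.4986 m/s.
= 16.4986 × 3.6 = 59.395 km/h.

Initial speed ≈ 59 km/h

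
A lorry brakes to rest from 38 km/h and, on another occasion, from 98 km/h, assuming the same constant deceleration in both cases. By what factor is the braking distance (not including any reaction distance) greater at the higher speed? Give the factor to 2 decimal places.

Braking distance d = v²/(2a), so with a fixed, d ∝ v².
Factor = (98/38)² = 2.5789² = 6.6507.

Factor ≈ 6.65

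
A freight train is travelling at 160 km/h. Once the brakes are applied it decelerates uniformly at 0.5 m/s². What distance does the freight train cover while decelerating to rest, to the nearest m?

Braking distance ≈ 1975 m

160 km/h ÷ 3.6 = 44.4444 m/s.
Braking distance = v²/(2a) = 44.4444² / (2 × 0.500) = 1975.305 / 1.000 = 1975.305 m.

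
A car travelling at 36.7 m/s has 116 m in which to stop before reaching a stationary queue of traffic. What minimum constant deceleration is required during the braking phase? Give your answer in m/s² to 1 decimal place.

Required deceleration ≈ 5.8 m/s²

v² = 2a·d ⇒ a = v²/(2d) = 36.7000² / (2 × 116.000) = 1346.890 / 232.000 = 5.8056 m/s².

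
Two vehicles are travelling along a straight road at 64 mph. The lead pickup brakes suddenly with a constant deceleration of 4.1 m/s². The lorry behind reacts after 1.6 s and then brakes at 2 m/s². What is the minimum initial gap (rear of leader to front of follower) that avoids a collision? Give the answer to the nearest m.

Minimum gap ≈ 151 m

64 mph × 0.44704 = 28.6106 m/s.
Leader travels v²/(2a_L) = 818.566 / 8.200 = 99.825 m before stopping.
Follower covers v·t_r = 28.6106 × 1.6 = 45.777 m while reacting, then v²/(2a_F) = 818.566 / 4.000 = 204.642 m while braking, for a total of 45.777 + 204.642 = 250.419 m.
Since a_F ≤ a_L and the follower starts braking later, the follower is never slower than the leader, so the closest approach is when both have stopped.
Minimum gap = 250.419 − 99.825 = 150.594 m.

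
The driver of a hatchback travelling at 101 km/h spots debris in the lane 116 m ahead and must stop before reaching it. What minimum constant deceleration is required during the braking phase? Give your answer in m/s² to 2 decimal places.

Required deceleration ≈ 3.39 m/s²

101 km/h ÷ 3.6 = 28.0556 m/s.
v² = 2a·d ⇒ a = v²/(2d) = 28.0556² / (2 × 116.000) = 787.117 / 232.000 = 3.3927 m/s².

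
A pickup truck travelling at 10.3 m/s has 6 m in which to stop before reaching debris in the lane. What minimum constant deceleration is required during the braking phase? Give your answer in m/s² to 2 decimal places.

v² = 2a·d ⇒ a = v²/(2d) = 10.3000² / (2 × 6.000) = 106.090 / 12.000 = 8.8408 m/s².

Required deceleration ≈ 8.84 m/s²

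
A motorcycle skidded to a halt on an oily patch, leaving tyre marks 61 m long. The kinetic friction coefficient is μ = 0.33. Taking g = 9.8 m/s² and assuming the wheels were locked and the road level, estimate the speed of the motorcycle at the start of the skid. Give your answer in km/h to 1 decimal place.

Initial speed ≈ 71.5 km/h

Deceleration a = μg = 0.33 × 9.8 = 3.234 m/s².
v = √(2a·d) = √(2 × 3.234 × 61) = √394.548 = 19.8632 m/s.
= 19.8632 × 3.6 = 71.508 km/h.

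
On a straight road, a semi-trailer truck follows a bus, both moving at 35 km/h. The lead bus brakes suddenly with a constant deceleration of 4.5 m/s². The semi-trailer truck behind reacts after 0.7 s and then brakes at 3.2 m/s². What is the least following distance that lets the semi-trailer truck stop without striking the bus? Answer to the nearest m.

35 km/h ÷ 3.6 = 9.7222 m/s.
Leader travels v²/(2a_L) = 94.521 / 9.000 = 10.502 m before stopping.
Follower covers v·t_r = 9.7222 × 0.7 = 6.806 m while reacting, then v²/(2a_F) = 94.521 / 6.400 = 14.769 m while braking, for a total of 6.806 + 14.769 = 21.575 m.
Since a_F ≤ a_L and the follower starts braking later, the follower is never slower than the leader, so the closest approach is when both have stopped.
Minimum gap = 21.575 − 10.502 = 11.073 m.

Minimum gap ≈ 11 m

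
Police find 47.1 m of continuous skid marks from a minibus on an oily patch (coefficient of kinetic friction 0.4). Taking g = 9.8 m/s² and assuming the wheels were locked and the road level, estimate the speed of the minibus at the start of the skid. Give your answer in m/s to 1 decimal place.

Deceleration a = μg = 0.4 × 9.8 = 3.920 m/s².
v = √(2a·d) = √(2 × 3.920 × 47.1) = √369.264 = 19.2162 m/s.

Initial speed ≈ 19.2 m/s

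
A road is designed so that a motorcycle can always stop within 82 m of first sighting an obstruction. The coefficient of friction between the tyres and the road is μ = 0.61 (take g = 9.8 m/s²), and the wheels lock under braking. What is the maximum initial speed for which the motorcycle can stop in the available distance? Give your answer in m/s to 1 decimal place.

Maximum speed ≈ 31.3 m/s

a = μg = 0.61 × 9.8 = 5.978 m/s².
v²/(2a) = d ⇒ v = √(2 × 5.978 × 82) = √980.39 = 31.3112 m/s.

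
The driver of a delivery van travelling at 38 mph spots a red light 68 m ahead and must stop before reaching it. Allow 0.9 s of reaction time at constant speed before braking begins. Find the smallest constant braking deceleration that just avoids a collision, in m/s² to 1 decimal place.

Required deceleration ≈ 2.7 m/s²

38 mph × 0.44704 = 16.9875 m/s.
Distance covered during reaction = 16.9875 × 0.9 = 15.289 m.
Distance available for braking: 68 − 15.289 = 52.711 m.
v² = 2a·d ⇒ a = v²/(2d) = 16.9875² / (2 × 52.711) = 288.575 / 105.422 = 2.7373 m/s².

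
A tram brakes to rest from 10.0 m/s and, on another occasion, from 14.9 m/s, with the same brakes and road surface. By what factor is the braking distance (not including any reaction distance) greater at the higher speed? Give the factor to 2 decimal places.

Factor ≈ 2.22

Braking distance d = v²/(2a), so with a fixed, d ∝ v².
Factor = (14.9/10.0)² = 1.4900² = 2.2201.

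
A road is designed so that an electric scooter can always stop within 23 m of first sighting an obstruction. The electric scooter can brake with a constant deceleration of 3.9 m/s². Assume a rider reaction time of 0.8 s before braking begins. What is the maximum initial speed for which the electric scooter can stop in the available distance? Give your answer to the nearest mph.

Stopping distance: v·t_r + v²/(2a) = 23 with t_r = 0.8 s and a = 3.900 m/s².
So v² + 6.240 v − 179.40 = 0.
Positive root: v = −a·t_r + √((a·t_r)² + 2a·d) = −3.120 + √(9.734 + 179.40) = 10.6326 m/s.
10.6326 m/s ÷ 0.44704 = 23.784 mph.

Maximum speed ≈ 24 mph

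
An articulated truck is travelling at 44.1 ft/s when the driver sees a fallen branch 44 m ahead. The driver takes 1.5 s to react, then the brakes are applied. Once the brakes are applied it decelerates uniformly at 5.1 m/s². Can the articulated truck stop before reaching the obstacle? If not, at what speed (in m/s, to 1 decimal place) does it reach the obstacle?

Yes — it stops about 6.1 m short of the obstacle, so it never reaches it

44.1 ft/s × 0.3048 = 13.4417 m/s.
Reaction distance = 13.4417 × 1.5 = 20.163 m.
Braking distance = v²/(2a) = 180.679 / 10.200 = 17.714 m.
Total stopping distance = 20.163 + 17.714 = 37.877 m, vs 44 m available — it stops with 44 − 37.877 = 6.123 m to spare.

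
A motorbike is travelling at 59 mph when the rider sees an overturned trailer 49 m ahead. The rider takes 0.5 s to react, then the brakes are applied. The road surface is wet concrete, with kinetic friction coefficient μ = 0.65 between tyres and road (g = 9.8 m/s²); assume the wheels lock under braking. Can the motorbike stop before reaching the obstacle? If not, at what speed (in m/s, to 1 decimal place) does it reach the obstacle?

No — it strikes the obstacle at 15.5 m/s

59 mph × 0.44704 = 26.3754 m/s.
a = μg = 0.65 × 9.8 = 6.370 m/s².
Reaction distance = 26.3754 × 0.5 = 13.188 m.
Braking distance needed to stop: v²/(2a) = 695.662 / 12.740 = 54.605 m, so total needed = 13.188 + 54.605 = 67.793 m > 49 m — it cannot stop.
Distance remaining when braking begins: 49 − 13.188 = 35.812 m.
v² = v₀² − 2a·d = 695.662 − 2 × 6.370 × 35.812 = 239.417 m²/s².
v = √239.417 = 15.473 m/s.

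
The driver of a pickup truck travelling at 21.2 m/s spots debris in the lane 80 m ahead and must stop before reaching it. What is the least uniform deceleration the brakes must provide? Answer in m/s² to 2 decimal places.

Required deceleration ≈ 2.81 m/s²

v² = 2a·d ⇒ a = v²/(2d) = 21.2000² / (2 × 80.000) = 449.440 / 160.000 = 2.8090 m/s².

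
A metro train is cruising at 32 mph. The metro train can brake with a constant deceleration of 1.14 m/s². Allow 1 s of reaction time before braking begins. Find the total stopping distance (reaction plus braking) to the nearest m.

Total stopping distance ≈ 104 m

32 mph × 0.44704 = 14.3053 m/s.
Reaction distance = v·t_r = 14.3053 × 1 = 14.305 m.
Braking distance = v²/(2a) = 14.3053² / (2 × 1.140) = 204.642 / 2.280 = 89.755 m.
Total = 14.305 + 89.755 = 104.060 m.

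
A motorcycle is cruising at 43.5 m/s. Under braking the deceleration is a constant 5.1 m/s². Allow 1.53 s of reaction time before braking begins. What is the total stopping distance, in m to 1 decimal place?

Total stopping distance ≈ 252.1 m

Reaction distance = v·t_r = 43.5000 × 1.53 = 66.555 m.
Braking distance = v²/(2a) = 43.5000² / (2 × 5.100) = 1892.250 / 10.200 = 185.515 m.
Total = 66.555 + 185.515 = 252.070 m.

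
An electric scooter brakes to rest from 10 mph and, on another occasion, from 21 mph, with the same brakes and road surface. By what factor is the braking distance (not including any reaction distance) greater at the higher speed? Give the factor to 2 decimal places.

Braking distance d = v²/(2a), so with a fixed, d ∝ v².
Factor = (21/10)² = 2.1000² = 4.4100.

Factor ≈ 4.41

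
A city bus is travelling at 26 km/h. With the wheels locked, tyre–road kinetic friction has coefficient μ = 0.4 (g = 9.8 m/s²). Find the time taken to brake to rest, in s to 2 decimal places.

Braking time ≈ 1.84 s

26 km/h ÷ 3.6 = 7.2222 m/s.
a = μg = 0.4 × 9.8 = 3.920 m/s².
Braking time = v/a = 7.2222 / 3.920 = 1.842 s.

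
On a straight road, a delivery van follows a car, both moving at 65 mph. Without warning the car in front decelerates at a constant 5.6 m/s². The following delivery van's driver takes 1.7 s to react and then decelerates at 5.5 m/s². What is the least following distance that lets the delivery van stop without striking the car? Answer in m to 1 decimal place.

65 mph × 0.44704 = 29.0576 m/s.
Leader travels v²/(2a_L) = 844.344 / 11.200 = 75.388 m before stopping.
Follower covers v·t_r = 29.0576 × 1.7 = 49.398 m while reacting, then v²/(2a_F) = 844.344 / 11.000 = 76.759 m while braking, for a total of 49.398 + 76.759 = 126.157 m.
Since a_F ≤ a_L and the follower starts braking later, the follower is never slower than the leader, so the closest approach is when both have stopped.
Minimum gap = 126.157 − 75.388 = 50.769 m.

Minimum gap ≈ 50.8 m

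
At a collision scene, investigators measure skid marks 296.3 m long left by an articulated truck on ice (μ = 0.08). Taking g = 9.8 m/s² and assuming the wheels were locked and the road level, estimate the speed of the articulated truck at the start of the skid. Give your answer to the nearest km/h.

Initial speed ≈ 78 km/h

Deceleration a = μg = 0.08 × 9.8 = 0.784 m/s².
v = √(2a·d) = √(2 × 0.784 × 296.3) = √464.598 = 21.5545 m/s.
= 21.5545 × 3.6 = 77.596 km/h.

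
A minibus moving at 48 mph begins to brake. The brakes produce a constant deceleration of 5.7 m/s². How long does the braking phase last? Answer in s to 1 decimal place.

Braking time ≈ 3.8 s

48 mph × 0.44704 = 21.4579 m/s.
Braking time = v/a = 21.4579 / 5.700 = 3.765 s.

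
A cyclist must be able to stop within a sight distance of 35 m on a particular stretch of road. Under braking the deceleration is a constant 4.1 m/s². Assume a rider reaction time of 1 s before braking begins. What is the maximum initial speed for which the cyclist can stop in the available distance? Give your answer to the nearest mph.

Maximum speed ≈ 30 mph

Stopping distance: v·t_r + v²/(2a) = 35 with t_r = 1 s and a = 4.100 m/s².
So v² + 8.200 v − 287.00 = 0.
Positive root: v = −a·t_r + √((a·t_r)² + 2a·d) = −4.100 + √(16.810 + 287.00) = 13.3301 m/s.
13.3301 m/s ÷ 0.44704 = 29.819 mph.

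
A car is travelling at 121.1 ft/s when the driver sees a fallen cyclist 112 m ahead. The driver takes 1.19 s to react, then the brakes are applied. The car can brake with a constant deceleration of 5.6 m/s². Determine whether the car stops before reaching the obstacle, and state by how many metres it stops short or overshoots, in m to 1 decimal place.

No — it overshoots by 53.6 m

121.1 ft/s × 0.3048 = 36.9113 m/s.
Reaction distance = 36.9113 × 1.19 = 43.924 m.
Braking distance = v²/(2a) = 1362.444 / 11.200 = 121.647 m.
Total stopping distance = 43.924 + 121.647 = 165.571 m, vs 112 m available — it cannot stop in time and overshoots by 165.571 − 112 = 53.571 m.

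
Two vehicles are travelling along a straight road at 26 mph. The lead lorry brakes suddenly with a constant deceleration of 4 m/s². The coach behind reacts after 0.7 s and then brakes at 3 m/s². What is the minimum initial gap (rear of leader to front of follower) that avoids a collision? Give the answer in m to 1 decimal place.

Minimum gap ≈ 13.8 m

26 mph × 0.44704 = 11.6230 m/s.
Leader travels v²/(2a_L) = 135.094 / 8.000 = 16.887 m before stopping.
Follower covers v·t_r = 11.6230 × 0.7 = 8.136 m while reacting, then v²/(2a_F) = 135.094 / 6.000 = 22.516 m while braking, for a total of 8.136 + 22.516 = 30.652 m.
Since a_F ≤ a_L and the follower starts braking later, the follower is never slower than the leader, so the closest approach is when both have stopped.
Minimum gap = 30.652 − 16.887 = 13.765 m.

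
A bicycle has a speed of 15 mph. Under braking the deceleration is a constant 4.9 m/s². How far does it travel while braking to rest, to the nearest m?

Braking distance ≈ 5 m

15 mph × 0.44704 = 6.7056 m/s.
Braking distance = v²/(2a) = 6.7056² / (2 × 4.900) = 44.965 / 9.800 = 4.588 m.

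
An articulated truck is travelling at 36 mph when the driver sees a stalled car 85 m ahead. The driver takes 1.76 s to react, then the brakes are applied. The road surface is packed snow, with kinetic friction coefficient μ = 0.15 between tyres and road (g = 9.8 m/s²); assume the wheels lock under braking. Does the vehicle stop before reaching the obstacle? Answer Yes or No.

No

36 mph × 0.44704 = 16.0934 m/s.
a = μg = 0.15 × 9.8 = 1.470 m/s².
Reaction distance = 16.0934 × 1.76 = 28.324 m.
Braking distance = v²/(2a) = 258.998 / 2.940 = 88.095 m.
Total stopping distance = 28.324 + 88.095 = 116.419 m, vs 85 m available — it cannot stop in time and overshoots by 116.419 − 85 = 31.419 m.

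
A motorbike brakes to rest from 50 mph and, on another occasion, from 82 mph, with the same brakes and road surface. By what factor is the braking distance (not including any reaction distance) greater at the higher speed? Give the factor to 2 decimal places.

Braking distance d = v²/(2a), so with a fixed, d ∝ v².
Factor = (82/50)² = 1.6400² = 2.6896.

Factor ≈ 2.69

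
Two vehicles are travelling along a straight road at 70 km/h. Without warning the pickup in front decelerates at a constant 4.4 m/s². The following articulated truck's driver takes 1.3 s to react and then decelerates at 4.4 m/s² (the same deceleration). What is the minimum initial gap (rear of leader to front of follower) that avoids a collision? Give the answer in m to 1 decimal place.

70 km/h ÷ 3.6 = 19.4444 m/s.
Leader travels v²/(2a_L) = 378.085 / 8.800 = 42.964 m before stopping.
Follower covers v·t_r = 19.4444 × 1.3 = 25.278 m while reacting, then v²/(2a_F) = 378.085 / 8.800 = 42.964 m while braking, for a total of 25.278 + 42.964 = 68.242 m.
Since a_F ≤ a_L and the follower starts braking later, the follower is never slower than the leader, so the closest approach is when both have stopped.
Minimum gap = 68.242 − 42.964 = 25.278 m.

Minimum gap ≈ 25.3 m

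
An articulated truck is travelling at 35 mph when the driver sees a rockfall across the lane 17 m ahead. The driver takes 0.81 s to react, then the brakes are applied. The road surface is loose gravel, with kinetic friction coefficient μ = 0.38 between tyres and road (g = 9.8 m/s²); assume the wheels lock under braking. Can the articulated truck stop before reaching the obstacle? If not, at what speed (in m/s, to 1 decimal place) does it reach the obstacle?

35 mph × 0.44704 = 15.6464 m/s.
a = μg = 0.38 × 9.8 = 3.724 m/s².
Reaction distance = 15.6464 × 0.81 = 12.674 m.
Braking distance needed to stop: v²/(2a) = 244.810 / 7.448 = 32.869 m, so total needed = 12.674 + 32.869 = 45.543 m > 17 m — it cannot stop.
Distance remaining when braking begins: 17 − 12.674 = 4.326 m.
v² = v₀² − 2a·d = 244.810 − 2 × 3.724 × 4.326 = 212.590 m²/s².
v = √212.590 = 14.580 m/s.

No — it strikes the obstacle at 14.6 m/s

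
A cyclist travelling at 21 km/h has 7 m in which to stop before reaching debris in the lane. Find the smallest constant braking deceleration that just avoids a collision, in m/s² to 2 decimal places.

Required deceleration ≈ 2.43 m/s²

21 km/h ÷ 3.6 = 5.8333 m/s.
v² = 2a·d ⇒ a = v²/(2d) = 5.8333² / (2 × 7.000) = 34.027 / 14.000 = 2.4305 m/s².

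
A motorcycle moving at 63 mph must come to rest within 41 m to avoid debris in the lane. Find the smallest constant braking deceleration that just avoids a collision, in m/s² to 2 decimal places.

Required deceleration ≈ 9.67 m/s²

63 mph × 0.44704 = 28.1635 m/s.
v² = 2a·d ⇒ a = v²/(2d) = 28.1635² / (2 × 41.000) = 793.183 / 82.000 = 9.6730 m/s².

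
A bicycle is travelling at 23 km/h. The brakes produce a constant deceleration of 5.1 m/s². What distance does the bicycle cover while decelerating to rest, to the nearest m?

Braking distance ≈ 4 m

23 km/h ÷ 3.6 = 6.3889 m/s.
Braking distance = v²/(2a) = 6.3889² / (2 × 5.100) = 40.818 / 10.200 = 4.002 m.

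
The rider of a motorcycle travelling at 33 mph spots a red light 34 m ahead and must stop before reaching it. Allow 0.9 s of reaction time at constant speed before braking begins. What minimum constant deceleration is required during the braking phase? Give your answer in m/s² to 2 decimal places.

Required deceleration ≈ 5.25 m/s²

33 mph × 0.44704 = 14.7523 m/s.
Distance covered during reaction = 14.7523 × 0.9 = 13.277 m.
Distance available for braking: 34 − 13.277 = 20.723 m.
v² = 2a·d ⇒ a = v²/(2d) = 14.7523² / (2 × 20.723) = 217.630 / 41.446 = 5.2509 m/s².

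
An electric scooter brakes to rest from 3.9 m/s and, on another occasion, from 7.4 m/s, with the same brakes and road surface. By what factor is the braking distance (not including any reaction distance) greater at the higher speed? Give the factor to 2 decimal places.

Braking distance d = v²/(2a), so with a fixed, d ∝ v².
Factor = (7.4/3.9)² = 1.8974² = 3.6001.

Factor ≈ 3.60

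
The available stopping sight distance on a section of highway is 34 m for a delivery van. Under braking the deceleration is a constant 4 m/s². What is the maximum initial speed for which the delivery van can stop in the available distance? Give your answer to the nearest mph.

v²/(2a) = d ⇒ v = √(2 × 4.000 × 34) = √272.00 = 16.4924 m/s.
16.4924 m/s ÷ 0.44704 = 36.892 mph.

Maximum speed ≈ 37 mph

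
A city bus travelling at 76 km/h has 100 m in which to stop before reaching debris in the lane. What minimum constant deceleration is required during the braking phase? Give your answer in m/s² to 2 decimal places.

76 km/h ÷ 3.6 = 21.1111 m/s.
v² = 2a·d ⇒ a = v²/(2d) = 21.1111² / (2 × 100.000) = 445.679 / 200.000 = 2.2284 m/s².

Required deceleration ≈ 2.23 m/s²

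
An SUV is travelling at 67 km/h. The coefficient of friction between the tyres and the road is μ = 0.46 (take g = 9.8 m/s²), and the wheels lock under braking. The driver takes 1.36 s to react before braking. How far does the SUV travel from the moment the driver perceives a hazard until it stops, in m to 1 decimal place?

67 km/h ÷ 3.6 = 18.6111 m/s.
a = μg = 0.46 × 9.8 = 4.508 m/s².
Reaction distance = v·t_r = 18.6111 × 1.36 = 25.311 m.
Braking distance = v²/(2a) = 18.6111² / (2 × 4.508) = 346.373 / 9.016 = 38.418 m.
Total = 25.311 + 38.418 = 63.729 m.

Total stopping distance ≈ 63.7 m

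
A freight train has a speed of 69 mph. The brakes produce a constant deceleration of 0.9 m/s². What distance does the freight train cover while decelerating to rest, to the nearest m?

Braking distance ≈ 529 m

69 mph × 0.44704 = 30.8458 m/s.
Braking distance = v²/(2a) = 30.8458² / (2 × 0.900) = 951.463 / 1.800 = 528.591 m.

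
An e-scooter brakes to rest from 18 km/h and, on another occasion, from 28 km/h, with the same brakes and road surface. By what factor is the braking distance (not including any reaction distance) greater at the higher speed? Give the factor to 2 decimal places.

Factor ≈ 2.42

Braking distance d = v²/(2a), so with a fixed, d ∝ v².
Factor = (28/18)² = 1.5556² = 2.4199.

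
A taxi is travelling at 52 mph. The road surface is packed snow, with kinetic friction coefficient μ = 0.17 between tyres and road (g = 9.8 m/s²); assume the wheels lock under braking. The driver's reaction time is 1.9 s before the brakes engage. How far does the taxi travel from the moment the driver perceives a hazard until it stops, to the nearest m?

52 mph × 0.44704 = 23.2461 m/s.
a = μg = 0.17 × 9.8 = 1.666 m/s².
Reaction distance = v·t_r = 23.2461 × 1.9 = 44.168 m.
Braking distance = v²/(2a) = 23.2461² / (2 × 1.666) = 540.381 / 3.332 = 162.179 m.
Total = 44.168 + 162.179 = 206.347 m.

Total stopping distance ≈ 206 m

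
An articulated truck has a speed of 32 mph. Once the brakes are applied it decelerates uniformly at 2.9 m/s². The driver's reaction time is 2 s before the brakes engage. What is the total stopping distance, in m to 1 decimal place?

32 mph × 0.44704 = 14.3053 m/s.
Reaction distance = v·t_r = 14.3053 × 2 = 28.611 m.
Braking distance = v²/(2a) = 14.3053² / (2 × 2.900) = 204.642 / 5.800 = 35.283 m.
Total = 28.611 + 35.283 = 63.894 m.

Total stopping distance ≈ 63.9 m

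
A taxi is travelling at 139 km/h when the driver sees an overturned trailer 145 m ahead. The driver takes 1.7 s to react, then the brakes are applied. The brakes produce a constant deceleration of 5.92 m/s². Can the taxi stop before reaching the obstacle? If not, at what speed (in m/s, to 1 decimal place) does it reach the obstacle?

No — it strikes the obstacle at 23.5 m/s

139 km/h ÷ 3.6 = 38.6111 m/s.
Reaction distance = 38.6111 × 1.7 = 65.639 m.
Braking distance needed to stop: v²/(2a) = 1490.817 / 11.840 = 125.914 m, so total needed = 65.639 + 125.914 = 191.553 m > 145 m — it cannot stop.
Distance remaining when braking begins: 145 − 65.639 = 79.361 m.
v² = v₀² − 2a·d = 1490.817 − 2 × 5.920 × 79.361 = 551.183 m²/s².
v = √551.183 = 23.477 m/s.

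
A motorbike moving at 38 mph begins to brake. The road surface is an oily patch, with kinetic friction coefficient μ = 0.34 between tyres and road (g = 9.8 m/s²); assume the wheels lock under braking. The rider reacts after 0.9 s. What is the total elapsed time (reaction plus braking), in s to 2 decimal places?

Total time ≈ 6.00 s

38 mph × 0.44704 = 16.9875 m/s.
a = μg = 0.34 × 9.8 = 3.332 m/s².
Braking time = v/a = 16.9875 / 3.332 = 5.098 s.
Total = 0.9 + 5.098 = 5.998 s.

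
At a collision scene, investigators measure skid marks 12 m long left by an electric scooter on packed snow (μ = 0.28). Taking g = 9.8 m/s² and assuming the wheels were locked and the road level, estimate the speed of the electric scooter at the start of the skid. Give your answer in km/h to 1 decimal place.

Deceleration a = μg = 0.28 × 9.8 = 2.744 m/s².
v = √(2a·d) = √(2 × 2.744 × 12) = √65.856 = 8.1152 m/s.
= 8.1152 × 3.6 = 29.215 km/h.

Initial speed ≈ 29.2 km/h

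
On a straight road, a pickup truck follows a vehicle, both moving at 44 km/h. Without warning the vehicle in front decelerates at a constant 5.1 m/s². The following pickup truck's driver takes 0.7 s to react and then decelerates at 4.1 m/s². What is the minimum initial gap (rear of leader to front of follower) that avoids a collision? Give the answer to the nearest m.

44 km/h ÷ 3.6 = 12.2222 m/s.
Leader travels v²/(2a_L) = 149.382 / 10.200 = 14.645 m before stopping.
Follower covers v·t_r = 12.2222 × 0.7 = 8.556 m while reacting, then v²/(2a_F) = 149.382 / 8.200 = 18.217 m while braking, for a total of 8.556 + 18.217 = 26.773 m.
Since a_F ≤ a_L and the follower starts braking later, the follower is never slower than the leader, so the closest approach is when both have stopped.
Minimum gap = 26.773 − 14.645 = 12.128 m.

Minimum gap ≈ 12 m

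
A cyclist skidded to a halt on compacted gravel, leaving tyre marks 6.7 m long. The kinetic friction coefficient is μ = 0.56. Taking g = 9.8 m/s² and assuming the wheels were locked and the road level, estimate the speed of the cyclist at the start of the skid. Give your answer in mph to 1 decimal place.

Deceleration a = μg = 0.56 × 9.8 = 5.488 m/s².
v = √(2a·d) = √(2 × 5.488 × 6.7) = √73.539 = 8.5755 m/s.
= 8.5755 ÷ 0.44704 = 19.183 mph.

Initial speed ≈ 19.2 mph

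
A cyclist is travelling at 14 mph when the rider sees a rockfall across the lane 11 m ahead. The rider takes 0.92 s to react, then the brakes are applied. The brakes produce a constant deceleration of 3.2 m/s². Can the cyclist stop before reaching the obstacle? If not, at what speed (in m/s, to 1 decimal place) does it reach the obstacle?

No — it strikes the obstacle at 2.4 m/s

14 mph × 0.44704 = 6.2586 m/s.
Reaction distance = 6.2586 × 0.92 = 5.758 m.
Braking distance needed to stop: v²/(2a) = 39.170 / 6.400 = 6.120 m, so total needed = 5.758 + 6.120 = 11.878 m > 11 m — it cannot stop.
Distance remaining when braking begins: 11 − 5.758 = 5.242 m.
v² = v₀² − 2a·d = 39.170 − 2 × 3.200 × 5.242 = 5.621 m²/s².
v = √5.621 = 2.371 m/s.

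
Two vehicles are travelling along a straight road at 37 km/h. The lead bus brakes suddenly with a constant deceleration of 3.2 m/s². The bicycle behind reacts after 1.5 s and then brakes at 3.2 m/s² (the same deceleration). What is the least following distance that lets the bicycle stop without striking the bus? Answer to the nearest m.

Minimum gap ≈ 15 m

37 km/h ÷ 3.6 = 10.2778 m/s.
Leader travels v²/(2a_L) = 105.633 / 6.400 = 16.505 m before stopping.
Follower covers v·t_r = 10.2778 × 1.5 = 15.417 m while reacting, then v²/(2a_F) = 105.633 / 6.400 = 16.505 m while braking, for a total of 15.417 + 16.505 = 31.922 m.
Since a_F ≤ a_L and the follower starts braking later, the follower is never slower than the leader, so the closest approach is when both have stopped.
Minimum gap = 31.922 − 16.505 = 15.417 m.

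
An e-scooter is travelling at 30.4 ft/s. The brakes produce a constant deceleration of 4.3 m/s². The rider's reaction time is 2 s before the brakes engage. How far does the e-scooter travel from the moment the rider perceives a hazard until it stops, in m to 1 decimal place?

30.4 ft/s × 0.3048 = 9.2659 m/s.
Reaction distance = v·t_r = 9.2659 × 2 = 18.532 m.
Braking distance = v²/(2a) = 9.2659² / (2 × 4.300) = 85.857 / 8.600 = 9.983 m.
Total = 18.532 + 9.983 = 28.515 m.

Total stopping distance ≈ 28.5 m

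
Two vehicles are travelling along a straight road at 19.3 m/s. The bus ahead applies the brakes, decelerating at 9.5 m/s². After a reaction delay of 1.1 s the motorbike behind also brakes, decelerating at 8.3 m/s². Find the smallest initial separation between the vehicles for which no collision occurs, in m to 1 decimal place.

Minimum gap ≈ 24.1 m

Leader travels v²/(2a_L) = 372.490 / 19.000 = 19.605 m before stopping.
Follower covers v·t_r = 19.3000 × 1.1 = 21.230 m while reacting, then v²/(2a_F) = 372.490 / 16.600 = 22.439 m while braking, for a total of 21.230 + 22.439 = 43.669 m.
Since a_F ≤ a_L and the follower starts braking later, the follower is never slower than the leader, so the closest approach is when both have stopped.
Minimum gap = 43.669 − 19.605 = 24.064 m.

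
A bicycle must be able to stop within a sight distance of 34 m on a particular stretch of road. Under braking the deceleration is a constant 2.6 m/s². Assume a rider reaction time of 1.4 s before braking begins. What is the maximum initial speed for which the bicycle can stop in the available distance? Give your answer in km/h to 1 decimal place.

Maximum speed ≈ 36.5 km/h

Stopping distance: v·t_r + v²/(2a) = 34 with t_r = 1.4 s and a = 2.600 m/s².
So v² + 7.280 v − 176.80 = 0.
Positive root: v = −a·t_r + √((a·t_r)² + 2a·d) = −3.640 + √(13.250 + 176.80) = 10.1459 m/s.
10.1459 m/s × 3.6 = 36.525 km/h.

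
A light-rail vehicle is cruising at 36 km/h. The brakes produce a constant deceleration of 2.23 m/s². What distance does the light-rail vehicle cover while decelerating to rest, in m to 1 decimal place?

Braking distance ≈ 22.4 m

36 km/h ÷ 3.6 = 10.0000 m/s.
Braking distance = v²/(2a) = 10.0000² / (2 × 2.230) = 100.000 / 4.460 = 22.422 m.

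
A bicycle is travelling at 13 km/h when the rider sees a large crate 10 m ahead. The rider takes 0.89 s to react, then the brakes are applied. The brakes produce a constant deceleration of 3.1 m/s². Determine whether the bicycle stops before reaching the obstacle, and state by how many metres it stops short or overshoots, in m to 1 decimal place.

Yes — it stops 4.7 m short of the obstacle

13 km/h ÷ 3.6 = 3.6111 m/s.
Reaction distance = 3.6111 × 0.89 = 3.214 m.
Braking distance = v²/(2a) = 13.040 / 6.200 = 2.103 m.
Total stopping distance = 3.214 + 2.103 = 5.317 m, vs 10 m available — it stops with 10 − 5.317 = 4.683 m to spare.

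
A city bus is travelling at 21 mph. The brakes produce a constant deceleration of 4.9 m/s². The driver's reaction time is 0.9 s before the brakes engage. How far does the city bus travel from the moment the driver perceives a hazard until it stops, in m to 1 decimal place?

Total stopping distance ≈ 17.4 m

21 mph × 0.44704 = 9.3878 m/s.
Reaction distance = v·t_r = 9.3878 × 0.9 = 8.449 m.
Braking distance = v²/(2a) = 9.3878² / (2 × 4.900) = 88.131 / 9.800 = 8.993 m.
Total = 8.449 + 8.993 = 17.442 m.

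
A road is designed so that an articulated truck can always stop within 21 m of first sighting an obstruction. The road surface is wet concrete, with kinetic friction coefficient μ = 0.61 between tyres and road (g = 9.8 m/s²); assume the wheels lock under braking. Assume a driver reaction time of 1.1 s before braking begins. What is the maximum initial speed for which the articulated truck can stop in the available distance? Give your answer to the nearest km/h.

a = μg = 0.61 × 9.8 = 5.978 m/s².
Stopping distance: v·t_r + v²/(2a) = 21 with t_r = 1.1 s and a = 5.978 m/s².
So v² + 13.152 v − 251.08 = 0.
Positive root: v = −a·t_r + √((a·t_r)² + 2a·d) = −6.576 + √(43.244 + 251.08) = 10.5799 m/s.
10.5799 m/s × 3.6 = 38.088 km/h.

Maximum speed ≈ 38 km/h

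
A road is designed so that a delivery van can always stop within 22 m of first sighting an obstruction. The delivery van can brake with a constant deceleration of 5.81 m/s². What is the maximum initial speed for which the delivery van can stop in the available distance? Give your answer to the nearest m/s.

Maximum speed ≈ 16 m/s

v²/(2a) = d ⇒ v = √(2 × 5.810 × 22) = √255.64 = 15.9887 m/s.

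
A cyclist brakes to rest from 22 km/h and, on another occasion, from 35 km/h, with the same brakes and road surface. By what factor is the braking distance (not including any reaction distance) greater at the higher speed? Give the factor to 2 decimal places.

Braking distance d = v²/(2a), so with a fixed, d ∝ v².
Factor = (35/22)² = 1.5909² = 2.5310.

Factor ≈ 2.53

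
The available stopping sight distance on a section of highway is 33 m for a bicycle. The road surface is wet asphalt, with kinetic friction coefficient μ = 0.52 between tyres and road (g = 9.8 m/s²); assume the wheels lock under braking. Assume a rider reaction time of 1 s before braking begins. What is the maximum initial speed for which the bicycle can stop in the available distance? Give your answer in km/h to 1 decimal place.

Maximum speed ≈ 50.2 km/h

a = μg = 0.52 × 9.8 = 5.096 m/s².
Stopping distance: v·t_r + v²/(2a) = 33 with t_r = 1 s and a = 5.096 m/s².
So v² + 10.192 v − 336.34 = 0.
Positive root: v = −a·t_r + √((a·t_r)² + 2a·d) = −5.096 + √(25.969 + 336.34) = 13.9384 m/s.
13.9384 m/s × 3.6 = 50.178 km/h.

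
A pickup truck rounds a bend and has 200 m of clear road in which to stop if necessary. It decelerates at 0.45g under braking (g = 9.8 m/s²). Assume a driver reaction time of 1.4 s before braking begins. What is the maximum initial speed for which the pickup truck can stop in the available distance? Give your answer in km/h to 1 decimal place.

a = 0.45 × 9.8 = 4.410 m/s².
Stopping distance: v·t_r + v²/(2a) = 200 with t_r = 1.4 s and a = 4.410 m/s².
So v² + 12.348 v − 1764.00 = 0.
Positive root: v = −a·t_r + √((a·t_r)² + 2a·d) = −6.174 + √(38.118 + 1764.00) = 36.2774 m/s.
36.2774 m/s × 3.6 = 130.599 km/h.

Maximum speed ≈ 130.6 km/h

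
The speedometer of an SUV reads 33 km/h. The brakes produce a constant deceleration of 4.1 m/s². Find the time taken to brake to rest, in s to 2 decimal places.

Braking time ≈ 2.24 s

33 km/h ÷ 3.6 = 9.1667 m/s.
Braking time = v/a = 9.1667 / 4.100 = 2.236 s.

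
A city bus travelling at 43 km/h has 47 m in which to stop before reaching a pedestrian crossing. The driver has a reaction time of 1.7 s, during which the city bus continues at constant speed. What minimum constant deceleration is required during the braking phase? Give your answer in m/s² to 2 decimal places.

Required deceleration ≈ 2.67 m/s²

43 km/h ÷ 3.6 = 11.9444 m/s.
Distance covered during reaction = 11.9444 × 1.7 = 20.305 m.
Distance available for braking: 47 − 20.305 = 26.695 m.
v² = 2a·d ⇒ a = v²/(2d) = 11.9444² / (2 × 26.695) = 142.669 / 53.390 = 2.6722 m/s².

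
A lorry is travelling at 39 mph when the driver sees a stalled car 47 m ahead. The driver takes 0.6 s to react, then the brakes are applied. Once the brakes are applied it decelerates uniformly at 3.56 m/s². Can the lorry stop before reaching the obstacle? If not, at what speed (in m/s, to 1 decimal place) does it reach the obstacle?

39 mph × 0.44704 = 17.4346 m/s.
Reaction distance = 17.4346 × 0.6 = 10.461 m.
Braking distance needed to stop: v²/(2a) = 303.965 / 7.120 = 42.692 m, so total needed = 10.461 + 42.692 = 53.153 m > 47 m — it cannot stop.
Distance remaining when braking begins: 47 − 10.461 = 36.539 m.
v² = v₀² − 2a·d = 303.965 − 2 × 3.560 × 36.539 = 43.807 m²/s².
v = √43.807 = 6.619 m/s.

No — it strikes the obstacle at 6.6 m/s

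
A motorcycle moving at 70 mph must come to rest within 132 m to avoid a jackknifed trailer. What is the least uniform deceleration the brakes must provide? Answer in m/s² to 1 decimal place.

Required deceleration ≈ 3.7 m/s²

70 mph × 0.44704 = 31.2928 m/s.
v² = 2a·d ⇒ a = v²/(2d) = 31.2928² / (2 × 132.000) = 979.239 / 264.000 = 3.7092 m/s².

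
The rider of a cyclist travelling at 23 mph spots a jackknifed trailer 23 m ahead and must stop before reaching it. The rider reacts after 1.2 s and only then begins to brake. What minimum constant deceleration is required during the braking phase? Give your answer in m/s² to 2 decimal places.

Required deceleration ≈ 4.96 m/s²

23 mph × 0.44704 = 10.2819 m/s.
Distance covered during reaction = 10.2819 × 1.2 = 12.338 m.
Distance available for braking: 23 − 12.338 = 10.662 m.
v² = 2a·d ⇒ a = v²/(2d) = 10.2819² / (2 × 10.662) = 105.717 / 21.324 = 4.9577 m/s².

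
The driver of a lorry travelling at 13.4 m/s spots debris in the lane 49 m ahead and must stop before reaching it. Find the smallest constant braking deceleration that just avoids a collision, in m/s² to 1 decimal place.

v² = 2a·d ⇒ a = v²/(2d) = 13.4000² / (2 × 49.000) = 179.560 / 98.000 = 1.8322 m/s².

Required deceleration ≈ 1.8 m/s²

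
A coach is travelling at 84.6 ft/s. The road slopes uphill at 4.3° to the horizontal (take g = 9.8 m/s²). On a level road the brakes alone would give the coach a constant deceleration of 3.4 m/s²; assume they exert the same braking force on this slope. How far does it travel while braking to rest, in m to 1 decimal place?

84.6 ft/s × 0.3048 = 25.7861 m/s.
Gravity along the uphill slope adds to the braking deceleration: a_eff = 3.400 + 9.8·sin 4.3° = 3.400 + 0.735 = 4.135 m/s².
Braking distance = v²/(2a) = 25.7861² / (2 × 4.135) = 664.923 / 8.270 = 80.402 m.

Braking distance ≈ 80.4 m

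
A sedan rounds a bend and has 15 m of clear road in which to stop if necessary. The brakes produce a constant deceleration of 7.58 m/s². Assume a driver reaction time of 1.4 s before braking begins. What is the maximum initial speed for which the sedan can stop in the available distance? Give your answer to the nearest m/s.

Stopping distance: v·t_r + v²/(2a) = 15 with t_r = 1.4 s and a = 7.580 m/s².
So v² + 21.224 v − 227.40 = 0.
Positive root: v = −a·t_r + √((a·t_r)² + 2a·d) = −10.612 + √(112.615 + 227.40) = 7.8275 m/s.

Maximum speed ≈ 8 m/s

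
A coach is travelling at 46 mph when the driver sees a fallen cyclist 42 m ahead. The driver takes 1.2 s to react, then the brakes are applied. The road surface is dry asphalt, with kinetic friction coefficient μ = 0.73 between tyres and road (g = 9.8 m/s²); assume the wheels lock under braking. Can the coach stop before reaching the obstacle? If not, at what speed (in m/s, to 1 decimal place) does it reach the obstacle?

46 mph × 0.44704 = 20.5638 m/s.
a = μg = 0.73 × 9.8 = 7.154 m/s².
Reaction distance = 20.5638 × 1.2 = 24.677 m.
Braking distance needed to stop: v²/(2a) = 422.870 / 14.308 = 29.555 m, so total needed = 24.677 + 29.555 = 54.232 m > 42 m — it cannot stop.
Distance remaining when braking begins: 42 − 24.677 = 17.323 m.
v² = v₀² − 2a·d = 422.870 − 2 × 7.154 × 17.323 = 175.013 m²/s².
v = √175.013 = 13.229 m/s.

No — it strikes the obstacle at 13.2 m/s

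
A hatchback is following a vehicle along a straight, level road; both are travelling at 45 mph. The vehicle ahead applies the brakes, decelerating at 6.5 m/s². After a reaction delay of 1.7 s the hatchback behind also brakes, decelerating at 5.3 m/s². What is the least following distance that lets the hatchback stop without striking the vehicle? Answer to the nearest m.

45 mph × 0.44704 = 20.1168 m/s.
Leader travels v²/(2a_L) = 404.686 / 13.000 = 31.130 m before stopping.
Follower covers v·t_r = 20.1168 × 1.7 = 34.199 m while reacting, then v²/(2a_F) = 404.686 / 10.600 = 38.178 m while braking, for a total of 34.199 + 38.178 = 72.377 m.
Since a_F ≤ a_L and the follower starts braking later, the follower is never slower than the leader, so the closest approach is when both have stopped.
Minimum gap = 72.377 − 31.130 = 41.247 m.

Minimum gap ≈ 41 m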